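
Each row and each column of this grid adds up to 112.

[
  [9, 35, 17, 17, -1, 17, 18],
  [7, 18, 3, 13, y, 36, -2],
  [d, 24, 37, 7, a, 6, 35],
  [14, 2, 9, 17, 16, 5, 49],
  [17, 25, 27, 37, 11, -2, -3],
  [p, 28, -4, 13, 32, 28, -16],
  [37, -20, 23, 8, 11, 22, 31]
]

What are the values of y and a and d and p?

y = 37, a = 6, d = -3, p = 31

The known cells in row 6 total 81, leaving 112 − 81 = 31 for the blank.
The known cells in column 1 total 115, leaving 112 − 115 = -3 for the blank.
The known cells in row 3 total 106, leaving 112 − 106 = 6 for the blank.
The known cells in row 2 total 75, leaving 112 − 75 = 37 for the blank.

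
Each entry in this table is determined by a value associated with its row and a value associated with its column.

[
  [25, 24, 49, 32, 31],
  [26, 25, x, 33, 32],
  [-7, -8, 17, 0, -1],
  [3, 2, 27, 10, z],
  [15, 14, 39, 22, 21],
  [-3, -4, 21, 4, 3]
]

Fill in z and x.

The difference between any two rows is the same in every column — this is an addition table with the headers hidden.
Row 4 minus row 1 is 3 − 25 = -22, so its entry in column 5 is 31 + (-22) = 9.
Row 2 minus row 1 is 26 − 25 = 1, so its entry in column 3 is 49 + 1 = 50.

z = 9, x = 50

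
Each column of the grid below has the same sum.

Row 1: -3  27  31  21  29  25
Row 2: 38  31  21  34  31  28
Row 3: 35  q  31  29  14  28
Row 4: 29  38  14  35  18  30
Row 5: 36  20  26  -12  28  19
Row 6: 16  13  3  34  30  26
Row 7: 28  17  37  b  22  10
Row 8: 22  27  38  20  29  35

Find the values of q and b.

The complete columns each total 201.
Column 2 is missing 201 − 173 = 28 (since 27 + 31 + 38 + 20 + 13 + 17 + 27 = 173).
Column 4 is missing 201 − 161 = 40 (since 21 + 34 + 29 + 35 − 12 + 34 + 20 = 161).

q = 28, b = 40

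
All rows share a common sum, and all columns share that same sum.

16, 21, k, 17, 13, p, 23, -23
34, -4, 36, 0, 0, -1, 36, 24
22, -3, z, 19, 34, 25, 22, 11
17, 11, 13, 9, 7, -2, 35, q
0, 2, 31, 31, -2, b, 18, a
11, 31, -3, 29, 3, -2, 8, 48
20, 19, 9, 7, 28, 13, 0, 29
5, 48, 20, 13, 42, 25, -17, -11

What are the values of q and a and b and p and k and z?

q = 35, a = 12, b = 33, p = 34, k = 24, z = -5

Rows 2 and 6 both sum to 125, so that's the common total.
The known cells in row 4 total 90, leaving 125 − 90 = 35 for the blank.
The known cells in row 3 total 130, leaving 125 − 130 = -5 for the blank.
The known cells in column 3 total 101, leaving 125 − 101 = 24 for the blank.
The known cells in row 1 total 91, leaving 125 − 91 = 34 for the blank.
The known cells in column 6 total 92, leaving 125 − 92 = 33 for the blank.
The known cells in row 5 total 113, leaving 125 − 113 = 12 for the blank.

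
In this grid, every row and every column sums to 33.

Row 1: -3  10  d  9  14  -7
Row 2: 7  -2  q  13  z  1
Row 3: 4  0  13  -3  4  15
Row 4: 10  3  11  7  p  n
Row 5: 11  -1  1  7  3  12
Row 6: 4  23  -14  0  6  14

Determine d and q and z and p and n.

d = 10, q = 12, z = 2, p = 4, n = -2

The known cells in row 1 total 23, leaving 33 − 23 = 10 for the blank.
The known cells in column 3 total 21, leaving 33 − 21 = 12 for the blank.
The known cells in row 2 total 31, leaving 33 − 31 = 2 for the blank.
The known cells in column 5 total 29, leaving 33 − 29 = 4 for the blank.
The known cells in row 4 total 35, leaving 33 − 35 = -2 for the blank.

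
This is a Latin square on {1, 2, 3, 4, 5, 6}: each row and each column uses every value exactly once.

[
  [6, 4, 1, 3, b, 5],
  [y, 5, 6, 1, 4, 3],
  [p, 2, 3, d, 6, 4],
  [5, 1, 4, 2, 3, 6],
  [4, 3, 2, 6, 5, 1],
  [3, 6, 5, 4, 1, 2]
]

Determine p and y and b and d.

For row 2, column 1: row 2 already has {1, 3, 4, 5, 6}; that leaves 2.
Cell (3,4): column 4 already has {1, 2, 3, 4, 6} → 5.
At (row 3, col 1): row 3 already has {2, 3, 4, 5, 6}, so the value is 1.
At (row 1, col 5): row 1 already has {1, 3, 4, 5, 6}, so the value is 2.

p = 1, y = 2, b = 2, d = 5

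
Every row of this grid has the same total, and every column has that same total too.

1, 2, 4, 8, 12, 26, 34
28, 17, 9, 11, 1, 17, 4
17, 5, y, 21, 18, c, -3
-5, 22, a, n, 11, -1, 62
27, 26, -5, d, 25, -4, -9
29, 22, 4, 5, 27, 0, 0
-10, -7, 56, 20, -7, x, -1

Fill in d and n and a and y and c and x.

Rows 1 and 2 both sum to 87, so that's the common total.
Row 7 has -10 − 7 + 56 + 20 − 7 − 1 = 51; the blank must be 87 − 51 = 36.
Row 5 has 27 + 26 − 5 + 25 − 4 − 9 = 60; the blank must be 87 − 60 = 27.
Column 4 has 8 + 11 + 21 + 27 + 5 + 20 = 92; the blank must be 87 − 92 = -5.
Row 4 has -5 + 22 − 5 + 11 − 1 + 62 = 84; the blank must be 87 − 84 = 3.
Column 3 has 4 + 9 + 3 − 5 + 4 + 56 = 71; the blank must be 87 − 71 = 16.
Row 3 has 17 + 5 + 16 + 21 + 18 − 3 = 74; the blank must be 87 − 74 = 13.

d = 27, n = -5, a = 3, y = 16, c = 13, x = 36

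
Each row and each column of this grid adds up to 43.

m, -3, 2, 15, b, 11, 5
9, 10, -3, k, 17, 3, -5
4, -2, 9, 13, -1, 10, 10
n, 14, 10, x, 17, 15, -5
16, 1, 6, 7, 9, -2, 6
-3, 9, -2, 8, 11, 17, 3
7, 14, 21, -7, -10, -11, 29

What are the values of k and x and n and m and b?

k = 12, x = -5, n = -3, m = 13, b = 0

The known cells in column 5 total 43, leaving 43 − 43 = 0 for the blank.
The known cells in row 1 total 30, leaving 43 − 30 = 13 for the blank.
The known cells in column 1 total 46, leaving 43 − 46 = -3 for the blank.
The known cells in row 4 total 48, leaving 43 − 48 = -5 for the blank.
The known cells in row 2 total 31, leaving 43 − 31 = 12 for the blank.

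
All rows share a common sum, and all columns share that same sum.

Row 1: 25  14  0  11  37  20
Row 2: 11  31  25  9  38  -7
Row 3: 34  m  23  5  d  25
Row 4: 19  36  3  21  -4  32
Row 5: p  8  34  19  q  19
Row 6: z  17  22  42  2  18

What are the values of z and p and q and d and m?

z = 6, p = 12, q = 15, d = 19, m = 1

Rows 1 and 2 both sum to 107, so that's the common total.
Column 2 has 14 + 31 + 36 + 8 + 17 = 106; the blank must be 107 − 106 = 1.
Row 3 has 34 + 1 + 23 + 5 + 25 = 88; the blank must be 107 − 88 = 19.
Column 5 has 37 + 38 + 19 − 4 + 2 = 92; the blank must be 107 − 92 = 15.
Row 5 has 8 + 34 + 19 + 15 + 19 = 95; the blank must be 107 − 95 = 12.
Row 6 has 17 + 22 + 42 + 2 + 18 = 101; the blank must be 107 − 101 = 6.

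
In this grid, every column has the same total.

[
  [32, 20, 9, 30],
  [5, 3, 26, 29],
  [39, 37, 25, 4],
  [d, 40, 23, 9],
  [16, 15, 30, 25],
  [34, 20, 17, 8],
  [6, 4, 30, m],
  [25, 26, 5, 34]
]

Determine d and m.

d = 8, m = 26

Columns 2 and 3 both add up to 165, so every column sums to 165.
Column 1: 32 + 5 + 39 + 16 + 34 + 6 + 25 = 157, so the missing entry is 165 − 157 = 8.
Column 4: 30 + 29 + 4 + 9 + 25 + 8 + 34 = 139, so the missing entry is 165 − 139 = 26.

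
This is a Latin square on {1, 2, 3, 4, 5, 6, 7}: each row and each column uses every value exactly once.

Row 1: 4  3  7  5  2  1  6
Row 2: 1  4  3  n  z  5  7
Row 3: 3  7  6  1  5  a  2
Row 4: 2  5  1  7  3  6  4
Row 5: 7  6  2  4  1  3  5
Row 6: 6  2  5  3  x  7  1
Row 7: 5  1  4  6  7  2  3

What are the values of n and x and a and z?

At (row 6, col 5): row 6 already has {1, 2, 3, 5, 6, 7}, so the value is 4.
Cell (3,6): row 3 already has {1, 2, 3, 5, 6, 7} → 4.
For row 2, column 4: column 4 already has {1, 3, 4, 5, 6, 7}; that leaves 2.
At (row 2, col 5): row 2 already has {1, 2, 3, 4, 5, 7}, so the value is 6.

n = 2, x = 4, a = 4, z = 6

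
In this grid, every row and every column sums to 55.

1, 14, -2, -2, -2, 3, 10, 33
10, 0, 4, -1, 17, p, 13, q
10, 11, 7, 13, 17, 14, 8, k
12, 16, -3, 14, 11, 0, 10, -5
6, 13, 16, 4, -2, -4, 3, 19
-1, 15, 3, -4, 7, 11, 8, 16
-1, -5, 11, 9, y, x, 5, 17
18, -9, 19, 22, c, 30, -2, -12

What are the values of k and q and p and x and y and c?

k = -25, q = 12, p = 0, x = 1, y = 18, c = -11

Row 8 has 18 − 9 + 19 + 22 + 30 − 2 − 12 = 66; the blank must be 55 − 66 = -11.
Row 3 has 10 + 11 + 7 + 13 + 17 + 14 + 8 = 80; the blank must be 55 − 80 = -25.
Column 5 has -2 + 17 + 17 + 11 − 2 + 7 − 11 = 37; the blank must be 55 − 37 = 18.
Row 7 has -1 − 5 + 11 + 9 + 18 + 5 + 17 = 54; the blank must be 55 − 54 = 1.
Column 6 has 3 + 14 + 0 − 4 + 11 + 1 + 30 = 55; the blank must be 55 − 55 = 0.
Row 2 has 10 + 0 + 4 − 1 + 17 + 0 + 13 = 43; the blank must be 55 − 43 = 12.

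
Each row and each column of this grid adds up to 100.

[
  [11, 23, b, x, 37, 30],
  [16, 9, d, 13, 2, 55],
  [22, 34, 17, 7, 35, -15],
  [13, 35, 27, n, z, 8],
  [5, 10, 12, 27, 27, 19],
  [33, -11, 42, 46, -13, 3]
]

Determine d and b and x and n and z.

Row 2: 16 + 9 + 13 + 2 + 55 = 95, so its missing entry is 100 − 95 = 5.
Column 5: 37 + 2 + 35 + 27 − 13 = 88, so its missing entry is 100 − 88 = 12.
Column 3: 5 + 17 + 27 + 12 + 42 = 103, so its missing entry is 100 − 103 = -3.
Row 1: 11 + 23 − 3 + 37 + 30 = 98, so its missing entry is 100 − 98 = 2.
Row 4: 13 + 35 + 27 + 12 + 8 = 95, so its missing entry is 100 − 95 = 5.

d = 5, b = -3, x = 2, n = 5, z = 12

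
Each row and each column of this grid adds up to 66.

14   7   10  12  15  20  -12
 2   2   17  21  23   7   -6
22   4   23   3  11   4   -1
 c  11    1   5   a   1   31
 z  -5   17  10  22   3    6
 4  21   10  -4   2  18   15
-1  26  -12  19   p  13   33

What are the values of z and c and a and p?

Row 5: -5 + 17 + 10 + 22 + 3 + 6 = 53, so its missing entry is 66 − 53 = 13.
Row 7: -1 + 26 − 12 + 19 + 13 + 33 = 78, so its missing entry is 66 − 78 = -12.
Column 5: 15 + 23 + 11 + 22 + 2 − 12 = 61, so its missing entry is 66 − 61 = 5.
Row 4: 11 + 1 + 5 + 5 + 1 + 31 = 54, so its missing entry is 66 − 54 = 12.

z = 13, c = 12, a = 5, p = -12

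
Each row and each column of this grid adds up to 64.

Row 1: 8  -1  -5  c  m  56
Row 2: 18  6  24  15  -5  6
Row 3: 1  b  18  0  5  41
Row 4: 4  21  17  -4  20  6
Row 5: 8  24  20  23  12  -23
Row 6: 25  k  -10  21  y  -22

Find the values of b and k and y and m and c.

b = -1, k = 15, y = 35, m = -3, c = 9

Row 3 has 1 + 18 + 0 + 5 + 41 = 65; the blank must be 64 − 65 = -1.
Column 4 has 15 + 0 − 4 + 23 + 21 = 55; the blank must be 64 − 55 = 9.
Row 1 has 8 − 1 − 5 + 9 + 56 = 67; the blank must be 64 − 67 = -3.
Column 5 has -3 − 5 + 5 + 20 + 12 = 29; the blank must be 64 − 29 = 35.
Row 6 has 25 − 10 + 21 + 35 − 22 = 49; the blank must be 64 − 49 = 15.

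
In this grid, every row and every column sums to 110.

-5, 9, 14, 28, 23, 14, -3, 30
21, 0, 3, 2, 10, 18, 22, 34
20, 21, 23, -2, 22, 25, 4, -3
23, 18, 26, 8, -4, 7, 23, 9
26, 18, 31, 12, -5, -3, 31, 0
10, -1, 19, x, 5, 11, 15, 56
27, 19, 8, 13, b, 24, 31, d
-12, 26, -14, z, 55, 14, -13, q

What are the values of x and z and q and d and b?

x = -5, z = 54, q = 0, d = -16, b = 4

Column 5 has 23 + 10 + 22 − 4 − 5 + 5 + 55 = 106; the blank must be 110 − 106 = 4.
Row 7 has 27 + 19 + 8 + 13 + 4 + 24 + 31 = 126; the blank must be 110 − 126 = -16.
Column 8 has 30 + 34 − 3 + 9 + 0 + 56 − 16 = 110; the blank must be 110 − 110 = 0.
Row 8 has -12 + 26 − 14 + 55 + 14 − 13 + 0 = 56; the blank must be 110 − 56 = 54.
Row 6 has 10 − 1 + 19 + 5 + 11 + 15 + 56 = 115; the blank must be 110 − 115 = -5.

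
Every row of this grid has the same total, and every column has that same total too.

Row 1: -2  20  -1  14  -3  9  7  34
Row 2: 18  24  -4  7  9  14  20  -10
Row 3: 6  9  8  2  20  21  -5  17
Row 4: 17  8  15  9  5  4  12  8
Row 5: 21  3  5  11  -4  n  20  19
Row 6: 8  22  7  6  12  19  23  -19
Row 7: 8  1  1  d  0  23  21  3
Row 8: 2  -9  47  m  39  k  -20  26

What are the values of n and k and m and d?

n = 3, k = -15, m = 8, d = 21

Rows 1 and 2 both sum to 78, so that's the common total.
Row 5 has 21 + 3 + 5 + 11 − 4 + 20 + 19 = 75; the blank must be 78 − 75 = 3.
Row 7 has 8 + 1 + 1 + 0 + 23 + 21 + 3 = 57; the blank must be 78 − 57 = 21.
Column 6 has 9 + 14 + 21 + 4 + 3 + 19 + 23 = 93; the blank must be 78 − 93 = -15.
Row 8 has 2 − 9 + 47 + 39 − 15 − 20 + 26 = 70; the blank must be 78 − 70 = 8.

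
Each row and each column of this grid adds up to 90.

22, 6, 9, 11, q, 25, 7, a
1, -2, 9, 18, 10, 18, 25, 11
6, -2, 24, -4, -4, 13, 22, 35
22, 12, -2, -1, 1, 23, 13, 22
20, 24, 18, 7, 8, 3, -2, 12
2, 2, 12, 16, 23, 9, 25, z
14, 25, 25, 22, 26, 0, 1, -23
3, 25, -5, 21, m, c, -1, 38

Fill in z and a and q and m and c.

Row 6 has 2 + 2 + 12 + 16 + 23 + 9 + 25 = 89; the blank must be 90 − 89 = 1.
Column 8 has 11 + 35 + 22 + 12 + 1 − 23 + 38 = 96; the blank must be 90 − 96 = -6.
Row 1 has 22 + 6 + 9 + 11 + 25 + 7 − 6 = 74; the blank must be 90 − 74 = 16.
Column 5 has 16 + 10 − 4 + 1 + 8 + 23 + 26 = 80; the blank must be 90 − 80 = 10.
Row 8 has 3 + 25 − 5 + 21 + 10 − 1 + 38 = 91; the blank must be 90 − 91 = -1.

z = 1, a = -6, q = 16, m = 10, c = -1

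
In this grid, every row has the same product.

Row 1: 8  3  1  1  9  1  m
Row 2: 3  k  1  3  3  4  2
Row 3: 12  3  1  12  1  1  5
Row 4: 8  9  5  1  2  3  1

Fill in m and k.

Rows 3 and 4 each multiply to 2160, so every row has product 2160.
Row 1: 8×3×1×1×9×1 = 216, so the missing entry is 2160 ÷ 216 = 10.
Row 2: 3×1×3×3×4×2 = 216, so the missing entry is 2160 ÷ 216 = 10.

m = 10, k = 10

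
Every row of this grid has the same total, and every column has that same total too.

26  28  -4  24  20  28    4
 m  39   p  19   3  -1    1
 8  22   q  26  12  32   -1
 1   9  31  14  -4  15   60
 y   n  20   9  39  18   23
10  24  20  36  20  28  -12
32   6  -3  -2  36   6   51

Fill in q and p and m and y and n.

q = 27, p = 35, m = 30, y = 19, n = -2

Rows 1 and 4 both sum to 126, so that's the common total.
Row 3 has 8 + 22 + 26 + 12 + 32 − 1 = 99; the blank must be 126 − 99 = 27.
Column 3 has -4 + 27 + 31 + 20 + 20 − 3 = 91; the blank must be 126 − 91 = 35.
Row 2 has 39 + 35 + 19 + 3 − 1 + 1 = 96; the blank must be 126 − 96 = 30.
Column 1 has 26 + 30 + 8 + 1 + 10 + 32 = 107; the blank must be 126 − 107 = 19.
Row 5 has 19 + 20 + 9 + 39 + 18 + 23 = 128; the blank must be 126 − 128 = -2.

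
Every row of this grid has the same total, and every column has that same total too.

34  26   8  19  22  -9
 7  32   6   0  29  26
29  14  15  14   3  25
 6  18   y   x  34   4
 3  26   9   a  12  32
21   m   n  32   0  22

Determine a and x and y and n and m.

a = 18, x = 17, y = 21, n = 41, m = -16

Rows 1 and 2 both sum to 100, so that's the common total.
The known cells in row 5 total 82, leaving 100 − 82 = 18 for the blank.
The known cells in column 2 total 116, leaving 100 − 116 = -16 for the blank.
The known cells in column 4 total 83, leaving 100 − 83 = 17 for the blank.
The known cells in row 4 total 79, leaving 100 − 79 = 21 for the blank.
The known cells in row 6 total 59, leaving 100 − 59 = 41 for the blank.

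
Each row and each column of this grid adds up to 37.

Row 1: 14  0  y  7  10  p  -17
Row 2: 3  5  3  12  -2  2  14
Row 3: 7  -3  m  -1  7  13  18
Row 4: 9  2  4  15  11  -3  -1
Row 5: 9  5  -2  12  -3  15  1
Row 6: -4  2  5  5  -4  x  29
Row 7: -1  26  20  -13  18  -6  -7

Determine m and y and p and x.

m = -4, y = 11, p = 12, x = 4

Row 6 has -4 + 2 + 5 + 5 − 4 + 29 = 33; the blank must be 37 − 33 = 4.
Column 6 has 2 + 13 − 3 + 15 + 4 − 6 = 25; the blank must be 37 − 25 = 12.
Row 1 has 14 + 0 + 7 + 10 + 12 − 17 = 26; the blank must be 37 − 26 = 11.
Row 3 has 7 − 3 − 1 + 7 + 13 + 18 = 41; the blank must be 37 − 41 = -4.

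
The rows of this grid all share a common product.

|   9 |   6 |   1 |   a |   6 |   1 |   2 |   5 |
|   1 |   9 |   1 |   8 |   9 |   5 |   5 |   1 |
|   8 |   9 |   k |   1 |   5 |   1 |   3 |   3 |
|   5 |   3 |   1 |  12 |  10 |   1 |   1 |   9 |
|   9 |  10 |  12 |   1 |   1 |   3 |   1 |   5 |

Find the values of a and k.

a = 5, k = 5

Rows 4 and 5 each multiply to 16200, so every row has product 16200.
Row 1: 9×6×1×6×1×2×5 = 3240, so the missing entry is 16200 ÷ 3240 = 5.
Row 3: 8×9×1×5×1×3×3 = 3240, so the missing entry is 16200 ÷ 3240 = 5.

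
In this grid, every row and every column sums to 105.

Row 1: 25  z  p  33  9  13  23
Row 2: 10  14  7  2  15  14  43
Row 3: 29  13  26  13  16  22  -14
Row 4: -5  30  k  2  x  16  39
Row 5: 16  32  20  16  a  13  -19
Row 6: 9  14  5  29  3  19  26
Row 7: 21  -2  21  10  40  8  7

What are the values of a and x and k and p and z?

a = 27, x = -5, k = 28, p = -2, z = 4

Row 5: 16 + 32 + 20 + 16 + 13 − 19 = 78, so its missing entry is 105 − 78 = 27.
Column 2: 14 + 13 + 30 + 32 + 14 − 2 = 101, so its missing entry is 105 − 101 = 4.
Column 5: 9 + 15 + 16 + 27 + 3 + 40 = 110, so its missing entry is 105 − 110 = -5.
Row 1: 25 + 4 + 33 + 9 + 13 + 23 = 107, so its missing entry is 105 − 107 = -2.
Row 4: -5 + 30 + 2 − 5 + 16 + 39 = 77, so its missing entry is 105 − 77 = 28.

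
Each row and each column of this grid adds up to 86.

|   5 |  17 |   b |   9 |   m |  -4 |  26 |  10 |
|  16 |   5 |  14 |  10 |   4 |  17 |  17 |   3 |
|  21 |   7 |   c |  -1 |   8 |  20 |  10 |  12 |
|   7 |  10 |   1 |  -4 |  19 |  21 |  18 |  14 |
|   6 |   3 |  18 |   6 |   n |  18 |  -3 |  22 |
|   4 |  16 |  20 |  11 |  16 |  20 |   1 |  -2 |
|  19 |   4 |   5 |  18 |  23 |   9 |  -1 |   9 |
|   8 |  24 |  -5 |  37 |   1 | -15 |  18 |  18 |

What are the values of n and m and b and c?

n = 16, m = -1, b = 24, c = 9

Row 5 has 6 + 3 + 18 + 6 + 18 − 3 + 22 = 70; the blank must be 86 − 70 = 16.
Column 5 has 4 + 8 + 19 + 16 + 16 + 23 + 1 = 87; the blank must be 86 − 87 = -1.
Row 1 has 5 + 17 + 9 − 1 − 4 + 26 + 10 = 62; the blank must be 86 − 62 = 24.
Row 3 has 21 + 7 − 1 + 8 + 20 + 10 + 12 = 77; the blank must be 86 − 77 = 9.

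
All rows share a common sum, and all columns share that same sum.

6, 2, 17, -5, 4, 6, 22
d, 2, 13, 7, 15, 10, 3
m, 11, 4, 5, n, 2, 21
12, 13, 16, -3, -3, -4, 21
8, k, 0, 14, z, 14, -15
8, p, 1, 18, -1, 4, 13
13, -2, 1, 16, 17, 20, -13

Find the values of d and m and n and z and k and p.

Rows 1 and 4 both sum to 52, so that's the common total.
Row 6 has 8 + 1 + 18 − 1 + 4 + 13 = 43; the blank must be 52 − 43 = 9.
Row 2 has 2 + 13 + 7 + 15 + 10 + 3 = 50; the blank must be 52 − 50 = 2.
Column 1 has 6 + 2 + 12 + 8 + 8 + 13 = 49; the blank must be 52 − 49 = 3.
Row 3 has 3 + 11 + 4 + 5 + 2 + 21 = 46; the blank must be 52 − 46 = 6.
Column 5 has 4 + 15 + 6 − 3 − 1 + 17 = 38; the blank must be 52 − 38 = 14.
Row 5 has 8 + 0 + 14 + 14 + 14 − 15 = 35; the blank must be 52 − 35 = 17.

d = 2, m = 3, n = 6, z = 14, k = 17, p = 9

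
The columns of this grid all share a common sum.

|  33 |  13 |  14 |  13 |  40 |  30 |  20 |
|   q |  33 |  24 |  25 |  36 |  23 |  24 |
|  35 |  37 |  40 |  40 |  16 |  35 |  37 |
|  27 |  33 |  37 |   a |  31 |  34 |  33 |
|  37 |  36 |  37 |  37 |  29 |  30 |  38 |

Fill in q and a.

q = 20, a = 37

The complete columns each total 152.
Column 1 is missing 152 − 132 = 20 (since 33 + 35 + 27 + 37 = 132).
Column 4 is missing 152 − 115 = 37 (since 13 + 25 + 40 + 37 = 115).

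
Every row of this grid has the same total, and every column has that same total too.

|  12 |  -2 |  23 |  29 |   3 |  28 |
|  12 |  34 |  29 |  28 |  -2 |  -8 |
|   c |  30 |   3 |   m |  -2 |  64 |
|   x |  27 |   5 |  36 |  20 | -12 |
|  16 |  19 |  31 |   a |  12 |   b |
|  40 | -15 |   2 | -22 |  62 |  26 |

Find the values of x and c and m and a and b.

x = 17, c = -4, m = 2, a = 20, b = -5

Rows 1 and 2 both sum to 93, so that's the common total.
The known cells in row 4 total 76, leaving 93 − 76 = 17 for the blank.
The known cells in column 1 total 97, leaving 93 − 97 = -4 for the blank.
The known cells in row 3 total 91, leaving 93 − 91 = 2 for the blank.
The known cells in column 4 total 73, leaving 93 − 73 = 20 for the blank.
The known cells in row 5 total 98, leaving 93 − 98 = -5 for the blank.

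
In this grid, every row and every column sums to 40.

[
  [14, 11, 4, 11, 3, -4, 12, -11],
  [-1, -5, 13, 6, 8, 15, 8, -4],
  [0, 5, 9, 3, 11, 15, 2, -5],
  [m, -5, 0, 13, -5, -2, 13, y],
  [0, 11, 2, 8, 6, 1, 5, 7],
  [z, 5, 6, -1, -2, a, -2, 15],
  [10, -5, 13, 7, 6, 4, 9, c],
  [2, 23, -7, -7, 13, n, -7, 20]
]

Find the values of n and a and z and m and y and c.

Row 7 has 10 − 5 + 13 + 7 + 6 + 4 + 9 = 44; the blank must be 40 − 44 = -4.
Column 8 has -11 − 4 − 5 + 7 + 15 − 4 + 20 = 18; the blank must be 40 − 18 = 22.
Row 4 has -5 + 0 + 13 − 5 − 2 + 13 + 22 = 36; the blank must be 40 − 36 = 4.
Column 1 has 14 − 1 + 0 + 4 + 0 + 10 + 2 = 29; the blank must be 40 − 29 = 11.
Row 6 has 11 + 5 + 6 − 1 − 2 − 2 + 15 = 32; the blank must be 40 − 32 = 8.
Row 8 has 2 + 23 − 7 − 7 + 13 − 7 + 20 = 37; the blank must be 40 − 37 = 3.

n = 3, a = 8, z = 11, m = 4, y = 22, c = -4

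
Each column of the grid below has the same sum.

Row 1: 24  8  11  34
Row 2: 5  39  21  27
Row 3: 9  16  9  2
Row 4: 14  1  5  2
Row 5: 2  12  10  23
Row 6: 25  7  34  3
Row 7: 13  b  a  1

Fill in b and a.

Column 1 sums to 92 and so does column 4; that's the common total.
In column 2 the known cells total 83, leaving 92 − 83 = 9.
In column 3 the known cells total 90, leaving 92 − 90 = 2.

b = 9, a = 2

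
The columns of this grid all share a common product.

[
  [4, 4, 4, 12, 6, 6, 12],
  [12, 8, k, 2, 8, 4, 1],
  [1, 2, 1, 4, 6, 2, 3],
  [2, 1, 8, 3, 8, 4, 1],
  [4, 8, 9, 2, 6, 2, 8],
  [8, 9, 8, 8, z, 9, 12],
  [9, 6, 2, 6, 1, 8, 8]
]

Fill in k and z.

k = 6, z = 2

Columns 4 and 7 each multiply to 27648, so every column has product 27648.
Column 3: 4×1×8×9×8×2 = 4608, so the missing entry is 27648 ÷ 4608 = 6.
Column 5: 6×8×6×8×6×1 = 13824, so the missing entry is 27648 ÷ 13824 = 2.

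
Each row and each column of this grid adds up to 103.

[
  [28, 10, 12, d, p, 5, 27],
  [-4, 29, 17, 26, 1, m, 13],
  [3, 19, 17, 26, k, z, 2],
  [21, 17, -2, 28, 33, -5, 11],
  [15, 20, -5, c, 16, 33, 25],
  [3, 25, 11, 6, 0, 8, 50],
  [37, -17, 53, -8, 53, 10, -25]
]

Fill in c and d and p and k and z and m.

Row 5: 15 + 20 − 5 + 16 + 33 + 25 = 104, so its missing entry is 103 − 104 = -1.
Row 2: -4 + 29 + 17 + 26 + 1 + 13 = 82, so its missing entry is 103 − 82 = 21.
Column 4: 26 + 26 + 28 − 1 + 6 − 8 = 77, so its missing entry is 103 − 77 = 26.
Row 1: 28 + 10 + 12 + 26 + 5 + 27 = 108, so its missing entry is 103 − 108 = -5.
Column 5: -5 + 1 + 33 + 16 + 0 + 53 = 98, so its missing entry is 103 − 98 = 5.
Row 3: 3 + 19 + 17 + 26 + 5 + 2 = 72, so its missing entry is 103 − 72 = 31.

c = -1, d = 26, p = -5, k = 5, z = 31, m = 21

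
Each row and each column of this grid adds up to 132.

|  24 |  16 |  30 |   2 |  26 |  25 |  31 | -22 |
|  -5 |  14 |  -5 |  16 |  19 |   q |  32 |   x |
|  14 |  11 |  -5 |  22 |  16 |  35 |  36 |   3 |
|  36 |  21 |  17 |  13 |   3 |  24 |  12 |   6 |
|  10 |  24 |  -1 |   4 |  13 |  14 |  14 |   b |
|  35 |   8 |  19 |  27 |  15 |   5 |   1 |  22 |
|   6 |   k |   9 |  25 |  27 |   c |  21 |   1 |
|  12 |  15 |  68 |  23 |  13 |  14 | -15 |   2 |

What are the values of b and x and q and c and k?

Column 2 has 16 + 14 + 11 + 21 + 24 + 8 + 15 = 109; the blank must be 132 − 109 = 23.
Row 7 has 6 + 23 + 9 + 25 + 27 + 21 + 1 = 112; the blank must be 132 − 112 = 20.
Column 6 has 25 + 35 + 24 + 14 + 5 + 20 + 14 = 137; the blank must be 132 − 137 = -5.
Row 2 has -5 + 14 − 5 + 16 + 19 − 5 + 32 = 66; the blank must be 132 − 66 = 66.
Row 5 has 10 + 24 − 1 + 4 + 13 + 14 + 14 = 78; the blank must be 132 − 78 = 54.

b = 54, x = 66, q = -5, c = 20, k = 23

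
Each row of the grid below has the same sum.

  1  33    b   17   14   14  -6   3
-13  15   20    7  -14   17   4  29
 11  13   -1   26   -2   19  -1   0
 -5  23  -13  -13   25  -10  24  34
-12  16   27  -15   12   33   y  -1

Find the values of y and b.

y = 5, b = -11

Rows 2 and 4 both add up to 65, so every row sums to 65.
Row 5: -12 + 16 + 27 − 15 + 12 + 33 − 1 = 60, so the missing entry is 65 − 60 = 5.
Row 1: 1 + 33 + 17 + 14 + 14 − 6 + 3 = 76, so the missing entry is 65 − 76 = -11.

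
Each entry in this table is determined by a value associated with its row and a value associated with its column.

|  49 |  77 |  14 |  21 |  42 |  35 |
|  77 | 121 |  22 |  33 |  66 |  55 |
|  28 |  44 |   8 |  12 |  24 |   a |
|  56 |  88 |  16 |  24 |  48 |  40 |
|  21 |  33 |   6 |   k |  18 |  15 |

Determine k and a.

k = 9, a = 20

Each row is a constant multiple of every other row — this is a multiplication table with the headers hidden.
Row 5 is 21/49 = 3/7 times row 1, so its entry in column 4 is 21 × 3/7 = 9.
Row 3 is 28/49 = 4/7 times row 1, so its entry in column 6 is 35 × 4/7 = 20.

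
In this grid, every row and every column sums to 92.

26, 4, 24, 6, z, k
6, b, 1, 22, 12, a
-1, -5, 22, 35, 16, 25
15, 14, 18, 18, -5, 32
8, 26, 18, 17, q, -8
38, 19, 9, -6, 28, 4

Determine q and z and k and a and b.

Row 5 has 8 + 26 + 18 + 17 − 8 = 61; the blank must be 92 − 61 = 31.
Column 5 has 12 + 16 − 5 + 31 + 28 = 82; the blank must be 92 − 82 = 10.
Column 2 has 4 − 5 + 14 + 26 + 19 = 58; the blank must be 92 − 58 = 34.
Row 2 has 6 + 34 + 1 + 22 + 12 = 75; the blank must be 92 − 75 = 17.
Row 1 has 26 + 4 + 24 + 6 + 10 = 70; the blank must be 92 − 70 = 22.

q = 31, z = 10, k = 22, a = 17, b = 34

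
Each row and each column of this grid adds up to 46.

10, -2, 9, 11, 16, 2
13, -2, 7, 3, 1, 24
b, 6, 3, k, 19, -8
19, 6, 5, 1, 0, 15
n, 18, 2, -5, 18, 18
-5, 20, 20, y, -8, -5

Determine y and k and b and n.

y = 24, k = 12, b = 14, n = -5

The known cells in row 6 total 22, leaving 46 − 22 = 24 for the blank.
The known cells in row 5 total 51, leaving 46 − 51 = -5 for the blank.
The known cells in column 4 total 34, leaving 46 − 34 = 12 for the blank.
The known cells in row 3 total 32, leaving 46 − 32 = 14 for the blank.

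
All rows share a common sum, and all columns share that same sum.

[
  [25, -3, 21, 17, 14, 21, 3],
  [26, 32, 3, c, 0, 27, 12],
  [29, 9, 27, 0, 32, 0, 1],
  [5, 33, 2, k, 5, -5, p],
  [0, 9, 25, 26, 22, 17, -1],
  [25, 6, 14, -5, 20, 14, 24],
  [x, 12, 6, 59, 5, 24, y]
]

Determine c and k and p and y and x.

Rows 1 and 3 both sum to 98, so that's the common total.
Column 1 has 25 + 26 + 29 + 5 + 0 + 25 = 110; the blank must be 98 − 110 = -12.
Row 7 has -12 + 12 + 6 + 59 + 5 + 24 = 94; the blank must be 98 − 94 = 4.
Column 7 has 3 + 12 + 1 − 1 + 24 + 4 = 43; the blank must be 98 − 43 = 55.
Row 4 has 5 + 33 + 2 + 5 − 5 + 55 = 95; the blank must be 98 − 95 = 3.
Row 2 has 26 + 32 + 3 + 0 + 27 + 12 = 100; the blank must be 98 − 100 = -2.

c = -2, k = 3, p = 55, y = 4, x = -12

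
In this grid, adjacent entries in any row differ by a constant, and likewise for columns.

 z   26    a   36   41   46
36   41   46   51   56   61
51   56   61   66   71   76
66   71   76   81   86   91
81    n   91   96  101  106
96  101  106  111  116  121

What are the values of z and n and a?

Along each row the entries change by 5 per step; down each column they change by 15.
Row 1: from 26 at column 2, stepping by 5 to column 1 gives 21.
Row 5: from 81 at column 1, stepping by 5 to column 2 gives 86.
Row 1: from 26 at column 2, stepping by 5 to column 3 gives 31.

z = 21, n = 86, a = 31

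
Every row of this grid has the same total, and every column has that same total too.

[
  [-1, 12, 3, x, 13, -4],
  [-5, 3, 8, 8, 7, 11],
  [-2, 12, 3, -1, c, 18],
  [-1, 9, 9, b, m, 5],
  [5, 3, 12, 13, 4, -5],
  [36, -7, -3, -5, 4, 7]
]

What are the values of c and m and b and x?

c = 2, m = 2, b = 8, x = 9

Rows 2 and 5 both sum to 32, so that's the common total.
The known cells in row 3 total 30, leaving 32 − 30 = 2 for the blank.
The known cells in column 5 total 30, leaving 32 − 30 = 2 for the blank.
The known cells in row 4 total 24, leaving 32 − 24 = 8 for the blank.
The known cells in row 1 total 23, leaving 32 − 23 = 9 for the blank.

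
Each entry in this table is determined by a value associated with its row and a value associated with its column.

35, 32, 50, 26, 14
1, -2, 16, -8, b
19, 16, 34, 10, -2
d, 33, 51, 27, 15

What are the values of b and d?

b = -20, d = 36

The difference between any two rows is the same in every column — this is an addition table with the headers hidden.
Row 2 minus row 1 is 16 − 50 = -34, so its entry in column 5 is 14 + (-34) = -20.
Row 4 minus row 1 is 51 − 50 = 1, so its entry in column 1 is 35 + 1 = 36.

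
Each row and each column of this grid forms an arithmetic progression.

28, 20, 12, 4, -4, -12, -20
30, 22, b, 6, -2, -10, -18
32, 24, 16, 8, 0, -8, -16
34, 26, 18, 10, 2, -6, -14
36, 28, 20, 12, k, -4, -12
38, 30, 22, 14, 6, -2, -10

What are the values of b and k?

b = 14, k = 4

Along each row the entries change by -8 per step; down each column they change by 2.
Row 2: from 30 at column 1, stepping by -8 to column 3 gives 14.
Row 5: from 36 at column 1, stepping by -8 to column 5 gives 4.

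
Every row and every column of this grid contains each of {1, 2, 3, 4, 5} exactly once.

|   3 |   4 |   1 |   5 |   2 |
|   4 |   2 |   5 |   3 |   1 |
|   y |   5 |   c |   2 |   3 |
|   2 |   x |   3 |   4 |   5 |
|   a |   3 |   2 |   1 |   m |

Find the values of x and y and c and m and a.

At (row 5, col 5): column 5 already has {1, 2, 3, 5}, so the value is 4.
For row 5, column 1: row 5 already has {1, 2, 3, 4}; that leaves 5.
For row 4, column 2: row 4 already has {2, 3, 4, 5}; that leaves 1.
At (row 3, col 1): column 1 already has {2, 3, 4, 5}, so the value is 1.
For row 3, column 3: row 3 already has {1, 2, 3, 5}; that leaves 4.

x = 1, y = 1, c = 4, m = 4, a = 5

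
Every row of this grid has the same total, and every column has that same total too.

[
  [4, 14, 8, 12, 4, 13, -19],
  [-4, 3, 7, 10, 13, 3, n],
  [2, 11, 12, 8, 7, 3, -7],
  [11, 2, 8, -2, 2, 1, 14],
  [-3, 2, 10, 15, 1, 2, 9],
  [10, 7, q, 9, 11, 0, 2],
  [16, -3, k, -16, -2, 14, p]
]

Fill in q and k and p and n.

q = -3, k = -6, p = 33, n = 4

Rows 1 and 3 both sum to 36, so that's the common total.
Row 2 has -4 + 3 + 7 + 10 + 13 + 3 = 32; the blank must be 36 − 32 = 4.
Column 7 has -19 + 4 − 7 + 14 + 9 + 2 = 3; the blank must be 36 − 3 = 33.
Row 7 has 16 − 3 − 16 − 2 + 14 + 33 = 42; the blank must be 36 − 42 = -6.
Row 6 has 10 + 7 + 9 + 11 + 0 + 2 = 39; the blank must be 36 − 39 = -3.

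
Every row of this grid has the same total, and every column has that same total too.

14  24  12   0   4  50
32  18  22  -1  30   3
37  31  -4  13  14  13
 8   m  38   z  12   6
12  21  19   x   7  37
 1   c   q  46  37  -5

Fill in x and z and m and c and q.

Rows 1 and 2 both sum to 104, so that's the common total.
Row 5 has 12 + 21 + 19 + 7 + 37 = 96; the blank must be 104 − 96 = 8.
Column 4 has 0 − 1 + 13 + 8 + 46 = 66; the blank must be 104 − 66 = 38.
Row 4 has 8 + 38 + 38 + 12 + 6 = 102; the blank must be 104 − 102 = 2.
Column 2 has 24 + 18 + 31 + 2 + 21 = 96; the blank must be 104 − 96 = 8.
Row 6 has 1 + 8 + 46 + 37 − 5 = 87; the blank must be 104 − 87 = 17.

x = 8, z = 38, m = 2, c = 8, q = 17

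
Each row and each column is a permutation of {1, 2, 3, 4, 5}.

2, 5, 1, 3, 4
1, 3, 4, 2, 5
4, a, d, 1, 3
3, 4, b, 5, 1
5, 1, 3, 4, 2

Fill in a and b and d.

a = 2, b = 2, d = 5

Cell (4,3): row 4 already has {1, 3, 4, 5} → 2.
For row 3, column 2: column 2 already has {1, 3, 4, 5}; that leaves 2.
For row 3, column 3: row 3 already has {1, 2, 3, 4}; that leaves 5.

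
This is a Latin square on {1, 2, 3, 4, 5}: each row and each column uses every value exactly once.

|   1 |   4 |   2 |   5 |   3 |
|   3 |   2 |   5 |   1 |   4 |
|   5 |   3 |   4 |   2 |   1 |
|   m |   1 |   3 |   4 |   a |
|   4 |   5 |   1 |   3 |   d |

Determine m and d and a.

For row 5, column 5: row 5 already has {1, 3, 4, 5}; that leaves 2.
At (row 4, col 5): column 5 already has {1, 2, 3, 4}, so the value is 5.
For row 4, column 1: row 4 already has {1, 3, 4, 5}; that leaves 2.

m = 2, d = 2, a = 5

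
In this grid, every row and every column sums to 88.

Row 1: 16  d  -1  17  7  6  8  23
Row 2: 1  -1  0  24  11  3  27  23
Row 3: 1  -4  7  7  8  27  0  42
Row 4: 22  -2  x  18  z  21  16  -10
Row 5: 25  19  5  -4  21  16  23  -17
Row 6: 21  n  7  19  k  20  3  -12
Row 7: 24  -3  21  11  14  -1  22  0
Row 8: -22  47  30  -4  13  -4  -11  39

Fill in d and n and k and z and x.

d = 12, n = 20, k = 10, z = 4, x = 19

Row 1 has 16 − 1 + 17 + 7 + 6 + 8 + 23 = 76; the blank must be 88 − 76 = 12.
Column 2 has 12 − 1 − 4 − 2 + 19 − 3 + 47 = 68; the blank must be 88 − 68 = 20.
Row 6 has 21 + 20 + 7 + 19 + 20 + 3 − 12 = 78; the blank must be 88 − 78 = 10.
Column 5 has 7 + 11 + 8 + 21 + 10 + 14 + 13 = 84; the blank must be 88 − 84 = 4.
Row 4 has 22 − 2 + 18 + 4 + 21 + 16 − 10 = 69; the blank must be 88 − 69 = 19.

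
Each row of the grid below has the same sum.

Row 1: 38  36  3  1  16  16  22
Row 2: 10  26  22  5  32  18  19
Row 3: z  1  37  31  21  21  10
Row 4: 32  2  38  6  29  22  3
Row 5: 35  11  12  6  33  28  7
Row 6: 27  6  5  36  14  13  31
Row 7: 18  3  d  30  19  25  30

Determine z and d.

The complete rows each total 132.
Row 3 is missing 132 − 121 = 11 (since 1 + 37 + 31 + 21 + 21 + 10 = 121).
Row 7 is missing 132 − 125 = 7 (since 18 + 3 + 30 + 19 + 25 + 30 = 125).

z = 11, d = 7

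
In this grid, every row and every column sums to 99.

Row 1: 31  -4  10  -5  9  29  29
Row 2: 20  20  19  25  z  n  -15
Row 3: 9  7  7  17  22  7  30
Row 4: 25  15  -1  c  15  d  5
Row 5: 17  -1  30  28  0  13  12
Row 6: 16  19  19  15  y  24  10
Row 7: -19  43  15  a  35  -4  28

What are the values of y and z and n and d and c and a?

y = -4, z = 22, n = 8, d = 22, c = 18, a = 1

Row 6: 16 + 19 + 19 + 15 + 24 + 10 = 103, so its missing entry is 99 − 103 = -4.
Column 5: 9 + 22 + 15 + 0 − 4 + 35 = 77, so its missing entry is 99 − 77 = 22.
Row 2: 20 + 20 + 19 + 25 + 22 − 15 = 91, so its missing entry is 99 − 91 = 8.
Row 7: -19 + 43 + 15 + 35 − 4 + 28 = 98, so its missing entry is 99 − 98 = 1.
Column 4: -5 + 25 + 17 + 28 + 15 + 1 = 81, so its missing entry is 99 − 81 = 18.
Row 4: 25 + 15 − 1 + 18 + 15 + 5 = 77, so its missing entry is 99 − 77 = 22.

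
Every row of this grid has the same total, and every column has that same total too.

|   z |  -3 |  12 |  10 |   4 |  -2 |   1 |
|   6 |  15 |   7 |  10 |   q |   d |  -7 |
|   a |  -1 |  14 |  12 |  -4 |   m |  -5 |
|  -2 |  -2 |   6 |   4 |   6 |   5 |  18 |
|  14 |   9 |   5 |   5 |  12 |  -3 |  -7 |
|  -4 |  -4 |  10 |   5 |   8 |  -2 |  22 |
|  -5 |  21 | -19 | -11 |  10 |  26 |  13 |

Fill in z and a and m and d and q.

Rows 4 and 5 both sum to 35, so that's the common total.
The known cells in row 1 total 22, leaving 35 − 22 = 13 for the blank.
The known cells in column 1 total 22, leaving 35 − 22 = 13 for the blank.
The known cells in column 5 total 36, leaving 35 − 36 = -1 for the blank.
The known cells in row 2 total 30, leaving 35 − 30 = 5 for the blank.
The known cells in row 3 total 29, leaving 35 − 29 = 6 for the blank.

z = 13, a = 13, m = 6, d = 5, q = -1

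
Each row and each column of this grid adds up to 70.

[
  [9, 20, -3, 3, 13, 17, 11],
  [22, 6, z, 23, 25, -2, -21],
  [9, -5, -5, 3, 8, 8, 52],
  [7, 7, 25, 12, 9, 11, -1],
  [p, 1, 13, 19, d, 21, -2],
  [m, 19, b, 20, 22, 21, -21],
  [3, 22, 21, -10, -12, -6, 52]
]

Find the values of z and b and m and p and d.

The known cells in column 5 total 65, leaving 70 − 65 = 5 for the blank.
The known cells in row 5 total 57, leaving 70 − 57 = 13 for the blank.
The known cells in row 2 total 53, leaving 70 − 53 = 17 for the blank.
The known cells in column 1 total 63, leaving 70 − 63 = 7 for the blank.
The known cells in row 6 total 68, leaving 70 − 68 = 2 for the blank.

z = 17, b = 2, m = 7, p = 13, d = 5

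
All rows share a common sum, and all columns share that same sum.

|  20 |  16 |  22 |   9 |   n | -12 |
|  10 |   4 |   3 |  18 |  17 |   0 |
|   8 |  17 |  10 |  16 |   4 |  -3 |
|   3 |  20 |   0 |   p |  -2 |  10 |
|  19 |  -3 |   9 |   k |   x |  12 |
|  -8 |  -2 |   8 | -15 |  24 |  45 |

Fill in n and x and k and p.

Rows 2 and 3 both sum to 52, so that's the common total.
Row 4 has 3 + 20 + 0 − 2 + 10 = 31; the blank must be 52 − 31 = 21.
Row 1 has 20 + 16 + 22 + 9 − 12 = 55; the blank must be 52 − 55 = -3.
Column 5 has -3 + 17 + 4 − 2 + 24 = 40; the blank must be 52 − 40 = 12.
Row 5 has 19 − 3 + 9 + 12 + 12 = 49; the blank must be 52 − 49 = 3.

n = -3, x = 12, k = 3, p = 21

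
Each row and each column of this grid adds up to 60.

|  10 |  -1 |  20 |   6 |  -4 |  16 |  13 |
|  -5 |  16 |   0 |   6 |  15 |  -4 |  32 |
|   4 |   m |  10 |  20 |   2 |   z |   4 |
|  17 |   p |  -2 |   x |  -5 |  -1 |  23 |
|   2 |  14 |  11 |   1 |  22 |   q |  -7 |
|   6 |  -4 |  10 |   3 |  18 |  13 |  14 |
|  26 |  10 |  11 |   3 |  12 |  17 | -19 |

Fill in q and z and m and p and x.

Row 5 has 2 + 14 + 11 + 1 + 22 − 7 = 43; the blank must be 60 − 43 = 17.
Column 4 has 6 + 6 + 20 + 1 + 3 + 3 = 39; the blank must be 60 − 39 = 21.
Row 4 has 17 − 2 + 21 − 5 − 1 + 23 = 53; the blank must be 60 − 53 = 7.
Column 2 has -1 + 16 + 7 + 14 − 4 + 10 = 42; the blank must be 60 − 42 = 18.
Row 3 has 4 + 18 + 10 + 20 + 2 + 4 = 58; the blank must be 60 − 58 = 2.

q = 17, z = 2, m = 18, p = 7, x = 21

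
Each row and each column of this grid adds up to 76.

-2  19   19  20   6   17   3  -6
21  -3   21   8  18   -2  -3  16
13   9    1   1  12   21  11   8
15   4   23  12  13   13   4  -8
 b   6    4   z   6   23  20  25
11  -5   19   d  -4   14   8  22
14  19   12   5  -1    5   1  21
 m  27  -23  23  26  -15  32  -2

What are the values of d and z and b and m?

d = 11, z = -4, b = -4, m = 8

Row 6: 11 − 5 + 19 − 4 + 14 + 8 + 22 = 65, so its missing entry is 76 − 65 = 11.
Row 8: 27 − 23 + 23 + 26 − 15 + 32 − 2 = 68, so its missing entry is 76 − 68 = 8.
Column 1: -2 + 21 + 13 + 15 + 11 + 14 + 8 = 80, so its missing entry is 76 − 80 = -4.
Row 5: -4 + 6 + 4 + 6 + 23 + 20 + 25 = 80, so its missing entry is 76 − 80 = -4.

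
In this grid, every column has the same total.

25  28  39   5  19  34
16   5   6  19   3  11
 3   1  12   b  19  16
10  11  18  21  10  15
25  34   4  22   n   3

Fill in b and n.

Column 1 sums to 79 and so does column 6; that's the common total.
In column 4 the known cells total 67, leaving 79 − 67 = 12.
In column 5 the known cells total 51, leaving 79 − 51 = 28.

b = 12, n = 28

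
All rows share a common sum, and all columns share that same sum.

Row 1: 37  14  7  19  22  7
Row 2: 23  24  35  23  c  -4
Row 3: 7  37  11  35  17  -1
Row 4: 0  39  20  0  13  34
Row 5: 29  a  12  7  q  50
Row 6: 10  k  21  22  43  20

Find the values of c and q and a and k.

Rows 1 and 3 both sum to 106, so that's the common total.
Row 6 has 10 + 21 + 22 + 43 + 20 = 116; the blank must be 106 − 116 = -10.
Column 2 has 14 + 24 + 37 + 39 − 10 = 104; the blank must be 106 − 104 = 2.
Row 5 has 29 + 2 + 12 + 7 + 50 = 100; the blank must be 106 − 100 = 6.
Row 2 has 23 + 24 + 35 + 23 − 4 = 101; the blank must be 106 − 101 = 5.

c = 5, q = 6, a = 2, k = -10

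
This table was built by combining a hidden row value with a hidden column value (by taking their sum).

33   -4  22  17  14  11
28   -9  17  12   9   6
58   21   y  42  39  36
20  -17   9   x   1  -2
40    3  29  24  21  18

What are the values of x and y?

The difference between any two rows is the same in every column — this is an addition table with the headers hidden.
Row 4 minus row 1 is -17 − (-4) = -13, so its entry in column 4 is 17 + (-13) = 4.
Row 3 minus row 1 is 21 − (-4) = 25, so its entry in column 3 is 22 + 25 = 47.

x = 4, y = 47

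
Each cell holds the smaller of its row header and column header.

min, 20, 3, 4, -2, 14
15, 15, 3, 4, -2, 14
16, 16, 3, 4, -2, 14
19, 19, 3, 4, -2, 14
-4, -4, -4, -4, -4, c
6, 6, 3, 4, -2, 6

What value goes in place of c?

min(-4, 14) = -4.

-4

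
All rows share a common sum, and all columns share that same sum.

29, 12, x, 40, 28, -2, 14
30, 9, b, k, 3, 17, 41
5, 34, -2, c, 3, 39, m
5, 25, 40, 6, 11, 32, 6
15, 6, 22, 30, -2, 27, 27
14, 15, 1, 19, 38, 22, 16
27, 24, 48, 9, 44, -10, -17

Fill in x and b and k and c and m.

Rows 4 and 5 both sum to 125, so that's the common total.
Row 1 has 29 + 12 + 40 + 28 − 2 + 14 = 121; the blank must be 125 − 121 = 4.
Column 3 has 4 − 2 + 40 + 22 + 1 + 48 = 113; the blank must be 125 − 113 = 12.
Column 7 has 14 + 41 + 6 + 27 + 16 − 17 = 87; the blank must be 125 − 87 = 38.
Row 3 has 5 + 34 − 2 + 3 + 39 + 38 = 117; the blank must be 125 − 117 = 8.
Row 2 has 30 + 9 + 12 + 3 + 17 + 41 = 112; the blank must be 125 − 112 = 13.

x = 4, b = 12, k = 13, c = 8, m = 38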